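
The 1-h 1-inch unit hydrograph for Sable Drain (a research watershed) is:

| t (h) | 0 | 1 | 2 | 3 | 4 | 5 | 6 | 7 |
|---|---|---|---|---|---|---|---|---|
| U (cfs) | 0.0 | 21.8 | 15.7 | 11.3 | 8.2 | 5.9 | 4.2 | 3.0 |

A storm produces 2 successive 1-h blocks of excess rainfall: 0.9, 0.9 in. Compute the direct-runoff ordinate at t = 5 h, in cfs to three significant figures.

Q ≈ 12.7 cfs

By discrete convolution, Q_j = Σ (P_i / 1 in) · U_{j−i}.
At t = 5 h (j=5): Q = (0.9/1)·5.9 + (0.9/1)·8.2 = 12.7 cfs.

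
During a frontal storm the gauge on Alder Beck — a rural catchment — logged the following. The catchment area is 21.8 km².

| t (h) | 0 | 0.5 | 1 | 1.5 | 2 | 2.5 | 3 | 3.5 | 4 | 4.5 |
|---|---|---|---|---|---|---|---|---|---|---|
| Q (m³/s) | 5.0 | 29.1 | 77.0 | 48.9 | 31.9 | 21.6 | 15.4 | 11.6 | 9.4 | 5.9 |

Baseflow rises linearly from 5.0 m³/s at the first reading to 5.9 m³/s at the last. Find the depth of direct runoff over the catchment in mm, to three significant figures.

Direct runoff: 0.00, 24.00, 71.80, 43.60, 26.50, 16.10, 9.80, 5.90, 3.60, 0.00 m³/s; ΣQ_DR = 201.3 m³/s.
V = ΣQ_DR · Δt = 201.3 × 1800 s = 3.623 × 10^5 m³.
Over A = 21.8 km², depth = V / A = 16.6 mm.

d ≈ 16.6 mm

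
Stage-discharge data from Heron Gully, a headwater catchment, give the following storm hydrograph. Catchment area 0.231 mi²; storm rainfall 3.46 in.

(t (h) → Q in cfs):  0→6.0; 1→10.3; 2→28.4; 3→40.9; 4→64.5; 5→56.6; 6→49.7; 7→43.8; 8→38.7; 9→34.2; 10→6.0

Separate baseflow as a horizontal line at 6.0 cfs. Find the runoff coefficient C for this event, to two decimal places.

C ≈ 0.61

ΣQ_DR = 313.1 cfs; V = ΣQ_DR·Δt = 1.127 × 10^6 ft³.
Runoff depth d = V / A = 2.100 in.
C = d / P = 2.100 / 3.46 = 0.61.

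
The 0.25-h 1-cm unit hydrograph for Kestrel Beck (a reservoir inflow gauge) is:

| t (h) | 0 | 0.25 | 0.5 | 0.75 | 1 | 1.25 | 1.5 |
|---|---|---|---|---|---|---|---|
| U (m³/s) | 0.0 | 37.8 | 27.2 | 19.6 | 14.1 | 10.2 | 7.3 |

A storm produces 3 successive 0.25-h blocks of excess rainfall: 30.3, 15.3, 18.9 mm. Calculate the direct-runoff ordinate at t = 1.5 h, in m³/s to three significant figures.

By discrete convolution, Q_j = Σ (P_i / 10 mm) · U_{j−i}.
At t = 1.5 h (j=6): Q = (30.3/10)·7.3 + (15.3/10)·10.2 + (18.9/10)·14.1 = 64.4 m³/s.

Q ≈ 64.4 m³/s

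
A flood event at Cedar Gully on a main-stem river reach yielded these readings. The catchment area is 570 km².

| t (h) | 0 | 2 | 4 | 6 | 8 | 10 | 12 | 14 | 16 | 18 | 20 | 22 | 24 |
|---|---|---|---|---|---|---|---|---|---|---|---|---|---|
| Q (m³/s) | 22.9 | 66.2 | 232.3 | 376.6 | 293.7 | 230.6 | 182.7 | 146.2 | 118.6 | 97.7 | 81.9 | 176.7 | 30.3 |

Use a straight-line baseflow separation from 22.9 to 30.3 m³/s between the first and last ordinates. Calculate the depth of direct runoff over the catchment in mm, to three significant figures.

d ≈ 21.6 mm

Direct runoff: 0.00, 42.68, 208.17, 351.85, 268.33, 204.62, 156.10, 118.98, 90.77, 69.25, 52.83, 147.02, 0.00 m³/s; ΣQ_DR = 1711 m³/s.
V = ΣQ_DR · Δt = 1711 × 7200 s = 1.232 × 10^7 m³.
Over A = 570 km², depth = V / A = 21.6 mm.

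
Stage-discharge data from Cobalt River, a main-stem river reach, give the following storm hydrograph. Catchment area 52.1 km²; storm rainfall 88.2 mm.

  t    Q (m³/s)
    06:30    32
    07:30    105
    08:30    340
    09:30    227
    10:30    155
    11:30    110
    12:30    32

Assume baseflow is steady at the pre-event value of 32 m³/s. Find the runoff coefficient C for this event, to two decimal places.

C ≈ 0.61

ΣQ_DR = 777.0 m³/s; V = ΣQ_DR·Δt = 2.797 × 10^6 m³.
Runoff depth d = V / A = 53.69 mm.
C = d / P = 53.69 / 88.2 = 0.61.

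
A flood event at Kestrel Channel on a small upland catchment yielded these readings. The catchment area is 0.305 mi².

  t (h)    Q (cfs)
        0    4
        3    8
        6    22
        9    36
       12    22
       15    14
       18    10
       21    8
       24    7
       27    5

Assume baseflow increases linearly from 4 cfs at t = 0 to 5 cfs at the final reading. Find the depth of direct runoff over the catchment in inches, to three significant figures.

d ≈ 1.39 in

Direct runoff: 0.00, 3.89, 17.78, 31.67, 17.56, 9.44, 5.33, 3.22, 2.11, 0.00 cfs; ΣQ_DR = 91.00 cfs.
V = ΣQ_DR · Δt = 91.00 × 10800 s = 9.828 × 10^5 ft³.
Over A = 0.305 mi², depth = V / A = 1.39 in.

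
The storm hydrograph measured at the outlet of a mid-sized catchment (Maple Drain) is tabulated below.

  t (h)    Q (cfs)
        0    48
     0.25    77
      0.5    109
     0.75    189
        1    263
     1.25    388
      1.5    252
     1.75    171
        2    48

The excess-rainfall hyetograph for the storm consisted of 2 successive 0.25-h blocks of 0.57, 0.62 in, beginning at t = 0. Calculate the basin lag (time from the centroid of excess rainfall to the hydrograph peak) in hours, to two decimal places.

Centroid of excess rainfall: t_c = Σ P_i·t̄_i / ΣP_i = 0.2553 h (block centres at 0.125, 0.375 h).
Hydrograph peak occurs at t = 1.25 h, so basin lag t_L = 1.25 − 0.2553 = 0.99 h.

t_L ≈ 0.99 h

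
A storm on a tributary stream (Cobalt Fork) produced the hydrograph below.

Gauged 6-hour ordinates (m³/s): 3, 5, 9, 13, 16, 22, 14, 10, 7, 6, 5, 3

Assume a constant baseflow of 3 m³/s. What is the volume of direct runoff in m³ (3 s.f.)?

Direct-runoff ordinates (Q − Q_b): 0.0, 2.0, 6.0, 10.0, 13.0, 19.0, 11.0, 7.0, 4.0, 3.0, 2.0, 0.0 m³/s.
ΣQ_DR = 77.00 m³/s.
With Δt = 6 h = 21600 s, V = ΣQ_DR · Δt = 77.00 × 21600 = 1.66 × 10^6 m³.

V ≈ 1.66 × 10^6 m³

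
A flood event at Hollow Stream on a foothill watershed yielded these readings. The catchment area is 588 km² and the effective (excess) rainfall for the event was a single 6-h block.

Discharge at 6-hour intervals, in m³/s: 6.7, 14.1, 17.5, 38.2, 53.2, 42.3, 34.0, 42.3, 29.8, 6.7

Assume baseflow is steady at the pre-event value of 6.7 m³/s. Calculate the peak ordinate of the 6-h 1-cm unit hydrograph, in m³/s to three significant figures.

Direct runoff: 0.0, 7.4, 10.8, 31.5, 46.5, 35.6, 27.3, 35.6, 23.1, 0.0 m³/s; ΣQ_DR = 217.8 m³/s, peak = 46.5 m³/s.
Runoff depth d = ΣQ_DR·Δt / A = 217.8 × 21600 / (588 km²) = 8.001 mm.
The 1-cm UH is the DRH scaled by (10 mm)/d, so U_p = 46.5 × 10/8.001 = 58.1 m³/s.

U_p ≈ 58.1 m³/s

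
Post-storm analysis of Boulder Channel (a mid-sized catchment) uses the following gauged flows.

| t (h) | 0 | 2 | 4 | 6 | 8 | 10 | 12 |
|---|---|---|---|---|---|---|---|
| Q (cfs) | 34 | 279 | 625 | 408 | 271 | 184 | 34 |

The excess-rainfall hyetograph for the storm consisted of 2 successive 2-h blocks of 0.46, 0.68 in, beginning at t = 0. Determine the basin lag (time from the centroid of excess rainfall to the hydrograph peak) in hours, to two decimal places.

Centroid of excess rainfall: t_c = Σ P_i·t̄_i / ΣP_i = 2.1930 h (block centres at 1, 3 h).
Hydrograph peak occurs at t = 4 h, so basin lag t_L = 4 − 2.1930 = 1.81 h.

t_L ≈ 1.81 h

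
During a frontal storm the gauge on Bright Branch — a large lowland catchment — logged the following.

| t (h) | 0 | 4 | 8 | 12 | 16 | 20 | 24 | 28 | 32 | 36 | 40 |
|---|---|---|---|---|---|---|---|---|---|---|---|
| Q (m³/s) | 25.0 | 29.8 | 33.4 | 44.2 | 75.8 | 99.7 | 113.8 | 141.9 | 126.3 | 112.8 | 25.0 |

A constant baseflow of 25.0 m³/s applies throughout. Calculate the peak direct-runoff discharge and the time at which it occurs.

Subtracting baseflow gives direct-runoff ordinates: 0.0, 4.8, 8.4, 19.2, 50.8, 74.7, 88.8, 116.9, 101.3, 87.8, 0.0 m³/s.
The maximum is 116.9 m³/s, occurring at the reading for t = 28 h.

Q_p = 116.9 m³/s at t = 28 h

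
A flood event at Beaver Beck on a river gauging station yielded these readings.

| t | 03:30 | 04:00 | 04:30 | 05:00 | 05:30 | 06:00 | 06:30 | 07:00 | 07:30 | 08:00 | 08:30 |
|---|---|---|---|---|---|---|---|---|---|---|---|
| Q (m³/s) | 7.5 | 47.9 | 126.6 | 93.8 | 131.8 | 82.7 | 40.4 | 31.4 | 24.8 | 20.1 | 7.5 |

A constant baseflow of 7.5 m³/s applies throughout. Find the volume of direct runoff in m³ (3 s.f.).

V ≈ 9.58 × 10^5 m³

Direct-runoff ordinates (Q − Q_b): 0.0, 40.4, 119.1, 86.3, 124.3, 75.2, 32.9, 23.9, 17.3, 12.6, 0.0 m³/s.
ΣQ_DR = 532.0 m³/s.
With Δt = 0.5 h = 1800 s, V = ΣQ_DR · Δt = 532.0 × 1800 = 9.58 × 10^5 m³.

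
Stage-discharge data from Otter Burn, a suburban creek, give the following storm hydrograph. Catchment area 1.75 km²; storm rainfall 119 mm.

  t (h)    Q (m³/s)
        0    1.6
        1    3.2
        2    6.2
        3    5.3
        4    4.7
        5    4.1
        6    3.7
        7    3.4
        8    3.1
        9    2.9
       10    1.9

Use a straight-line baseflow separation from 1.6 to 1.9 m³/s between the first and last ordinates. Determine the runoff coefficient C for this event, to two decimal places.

ΣQ_DR = 20.85 m³/s; V = ΣQ_DR·Δt = 75060 m³.
Runoff depth d = V / A = 42.89 mm.
C = d / P = 42.89 / 119 = 0.36.

C ≈ 0.36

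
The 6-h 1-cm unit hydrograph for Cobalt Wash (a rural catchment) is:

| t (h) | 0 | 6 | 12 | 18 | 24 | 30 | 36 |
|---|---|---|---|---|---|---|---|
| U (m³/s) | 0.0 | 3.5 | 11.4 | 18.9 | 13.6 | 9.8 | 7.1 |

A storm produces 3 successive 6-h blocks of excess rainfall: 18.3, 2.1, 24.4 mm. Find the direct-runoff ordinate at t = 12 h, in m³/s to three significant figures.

By discrete convolution, Q_j = Σ (P_i / 10 mm) · U_{j−i}.
At t = 12 h (j=2): Q = (18.3/10)·11.4 + (2.1/10)·3.5 + (24.4/10)·0.0 = 21.6 m³/s.

Q ≈ 21.6 m³/s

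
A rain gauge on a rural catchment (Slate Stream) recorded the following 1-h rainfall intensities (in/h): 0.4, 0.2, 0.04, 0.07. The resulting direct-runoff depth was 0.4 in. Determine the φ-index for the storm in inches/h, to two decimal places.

Only the 2 blocks with intensity above φ contribute runoff: 0.4, 0.2 in/h.
Σ(I−φ)·Δt = d  ⇒  (0.4+0.2 − 2φ)·1 = 0.4
φ = (0.6000 − 0.4/1) / 2 = 0.10 in/h.

φ ≈ 0.10 in/h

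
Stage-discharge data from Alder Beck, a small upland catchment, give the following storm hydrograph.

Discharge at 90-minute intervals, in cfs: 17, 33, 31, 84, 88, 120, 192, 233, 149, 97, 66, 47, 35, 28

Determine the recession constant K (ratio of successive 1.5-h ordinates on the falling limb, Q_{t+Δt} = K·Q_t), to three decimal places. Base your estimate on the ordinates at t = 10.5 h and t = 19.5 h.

K ≈ 0.702

Using the recession-limb readings at t = 10.5 h and t = 19.5 h: Q falls from 233 to 28 cfs over 6 intervals.
K = (Q₂/Q₁)^(1/6) = (28/233)^(1/6) = 0.702.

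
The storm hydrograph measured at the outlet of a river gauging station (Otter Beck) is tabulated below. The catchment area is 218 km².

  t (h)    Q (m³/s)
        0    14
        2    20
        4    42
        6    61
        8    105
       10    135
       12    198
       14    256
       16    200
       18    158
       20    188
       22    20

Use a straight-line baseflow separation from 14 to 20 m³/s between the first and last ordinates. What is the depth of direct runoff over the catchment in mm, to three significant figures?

Direct runoff: 0.00, 5.45, 26.91, 45.36, 88.82, 118.27, 180.73, 238.18, 181.64, 139.09, 168.55, 0.00 m³/s; ΣQ_DR = 1193 m³/s.
V = ΣQ_DR · Δt = 1193 × 7200 s = 8.590 × 10^6 m³.
Over A = 218 km², depth = V / A = 39.4 mm.

d ≈ 39.4 mm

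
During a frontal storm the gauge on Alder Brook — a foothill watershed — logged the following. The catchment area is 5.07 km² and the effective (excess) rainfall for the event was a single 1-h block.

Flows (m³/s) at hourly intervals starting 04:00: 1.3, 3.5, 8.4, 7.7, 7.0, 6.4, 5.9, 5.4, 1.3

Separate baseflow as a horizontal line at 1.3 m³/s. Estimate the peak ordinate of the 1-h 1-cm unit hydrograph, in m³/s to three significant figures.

Direct runoff: 0.0, 2.2, 7.1, 6.4, 5.7, 5.1, 4.6, 4.1, 0.0 m³/s; ΣQ_DR = 35.20 m³/s, peak = 7.1 m³/s.
Runoff depth d = ΣQ_DR·Δt / A = 35.20 × 3600 / (5.07 km²) = 24.99 mm.
The 1-cm UH is the DRH scaled by (10 mm)/d, so U_p = 7.1 × 10/24.99 = 2.84 m³/s.

U_p ≈ 2.84 m³/s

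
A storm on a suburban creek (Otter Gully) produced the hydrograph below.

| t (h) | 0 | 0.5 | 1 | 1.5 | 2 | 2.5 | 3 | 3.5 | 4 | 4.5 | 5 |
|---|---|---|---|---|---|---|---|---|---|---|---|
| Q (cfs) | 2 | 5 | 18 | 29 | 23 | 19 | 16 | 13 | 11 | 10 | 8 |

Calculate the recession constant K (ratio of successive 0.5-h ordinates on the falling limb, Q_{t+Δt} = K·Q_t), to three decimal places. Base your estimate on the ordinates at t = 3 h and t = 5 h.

Using the recession-limb readings at t = 3 h and t = 5 h: Q falls from 16 to 8 cfs over 4 intervals.
K = (Q₂/Q₁)^(1/4) = (8/16)^(1/4) = 0.841.

K ≈ 0.841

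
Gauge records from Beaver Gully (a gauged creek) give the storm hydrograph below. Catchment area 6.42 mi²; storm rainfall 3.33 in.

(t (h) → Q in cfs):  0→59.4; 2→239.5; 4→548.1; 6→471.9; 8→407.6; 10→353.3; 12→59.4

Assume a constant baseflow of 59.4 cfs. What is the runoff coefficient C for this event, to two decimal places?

ΣQ_DR = 1723 cfs; V = ΣQ_DR·Δt = 1.241 × 10^7 ft³.
Runoff depth d = V / A = 0.8319 in.
C = d / P = 0.8319 / 3.33 = 0.25.

C ≈ 0.25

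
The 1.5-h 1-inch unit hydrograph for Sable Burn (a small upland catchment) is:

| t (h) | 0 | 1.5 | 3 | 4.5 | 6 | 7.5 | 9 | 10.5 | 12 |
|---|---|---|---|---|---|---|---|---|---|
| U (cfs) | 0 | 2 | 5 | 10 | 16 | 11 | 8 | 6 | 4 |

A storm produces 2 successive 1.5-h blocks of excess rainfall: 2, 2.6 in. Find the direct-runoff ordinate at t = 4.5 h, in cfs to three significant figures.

Q ≈ 33.0 cfs

By discrete convolution, Q_j = Σ (P_i / 1 in) · U_{j−i}.
At t = 4.5 h (j=3): Q = (2/1)·10 + (2.6/1)·5 = 33.0 cfs.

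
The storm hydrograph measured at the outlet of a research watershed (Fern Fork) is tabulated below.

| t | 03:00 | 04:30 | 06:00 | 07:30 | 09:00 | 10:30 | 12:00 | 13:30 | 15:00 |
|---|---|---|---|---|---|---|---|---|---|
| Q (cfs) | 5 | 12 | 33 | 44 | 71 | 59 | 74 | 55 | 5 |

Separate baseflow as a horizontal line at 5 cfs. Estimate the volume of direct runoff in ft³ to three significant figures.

V ≈ 1.69 × 10^6 ft³

Direct-runoff ordinates (Q − Q_b): 0.0, 7.0, 28.0, 39.0, 66.0, 54.0, 69.0, 50.0, 0.0 cfs.
ΣQ_DR = 313.0 cfs.
With Δt = 1.5 h = 5400 s, V = ΣQ_DR · Δt = 313.0 × 5400 = 1.69 × 10^6 ft³.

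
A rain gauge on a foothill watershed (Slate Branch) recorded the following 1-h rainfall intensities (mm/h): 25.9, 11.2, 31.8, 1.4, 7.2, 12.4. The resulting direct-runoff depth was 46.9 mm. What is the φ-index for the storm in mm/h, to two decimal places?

φ ≈ 8.60 mm/h

Only the 4 blocks with intensity above φ contribute runoff: 25.9, 11.2, 31.8, 12.4 mm/h.
Σ(I−φ)·Δt = d  ⇒  (25.9+11.2+31.8+12.4 − 4φ)·1 = 46.9
φ = (81.30 − 46.9/1) / 4 = 8.60 mm/h.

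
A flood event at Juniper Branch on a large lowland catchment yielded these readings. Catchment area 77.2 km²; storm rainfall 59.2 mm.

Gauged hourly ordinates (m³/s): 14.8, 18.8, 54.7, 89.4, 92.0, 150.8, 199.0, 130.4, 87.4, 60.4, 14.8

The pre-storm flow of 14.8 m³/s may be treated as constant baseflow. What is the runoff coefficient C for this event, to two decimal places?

ΣQ_DR = 749.7 m³/s; V = ΣQ_DR·Δt = 2.699 × 10^6 m³.
Runoff depth d = V / A = 34.96 mm.
C = d / P = 34.96 / 59.2 = 0.59.

C ≈ 0.59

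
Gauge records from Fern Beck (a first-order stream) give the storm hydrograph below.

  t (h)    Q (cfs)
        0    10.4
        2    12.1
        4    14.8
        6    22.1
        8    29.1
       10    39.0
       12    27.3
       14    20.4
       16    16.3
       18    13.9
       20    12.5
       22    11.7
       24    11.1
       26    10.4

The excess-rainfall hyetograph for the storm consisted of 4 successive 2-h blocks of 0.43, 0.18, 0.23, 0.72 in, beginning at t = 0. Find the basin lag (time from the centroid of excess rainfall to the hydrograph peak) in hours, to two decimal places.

t_L ≈ 5.41 h

Centroid of excess rainfall: t_c = Σ P_i·t̄_i / ΣP_i = 4.5897 h (block centres at 1, 3, 5, 7 h).
Hydrograph peak occurs at t = 10 h, so basin lag t_L = 10 − 4.5897 = 5.41 h.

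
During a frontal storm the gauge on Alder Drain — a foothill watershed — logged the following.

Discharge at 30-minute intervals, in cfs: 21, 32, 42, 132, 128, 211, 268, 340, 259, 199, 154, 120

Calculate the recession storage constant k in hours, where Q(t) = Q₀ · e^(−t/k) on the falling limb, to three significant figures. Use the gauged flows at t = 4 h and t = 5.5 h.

On the falling limb, Q drops from 259 to 120 cfs between t = 4 h and t = 5.5 h (Δt = 1.5 h).
k = −Δt / ln(Q₂/Q₁) = −1.5 / ln(120/259) = 1.95 h.

k ≈ 1.95 h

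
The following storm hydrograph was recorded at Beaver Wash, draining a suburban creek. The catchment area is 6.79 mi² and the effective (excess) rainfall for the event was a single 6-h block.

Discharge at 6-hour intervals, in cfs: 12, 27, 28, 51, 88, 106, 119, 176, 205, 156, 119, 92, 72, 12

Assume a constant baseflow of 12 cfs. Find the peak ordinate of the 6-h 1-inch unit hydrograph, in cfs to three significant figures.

Direct runoff: 0.0, 15.0, 16.0, 39.0, 76.0, 94.0, 107.0, 164.0, 193.0, 144.0, 107.0, 80.0, 60.0, 0.0 cfs; ΣQ_DR = 1095 cfs, peak = 193.0 cfs.
Runoff depth d = ΣQ_DR·Δt / A = 1095 × 21600 / (6.79 mi²) = 1.499 in.
The 1-inch UH is the DRH scaled by (1 in)/d, so U_p = 193.0 × 1/1.499 = 129 cfs.

U_p ≈ 129 cfs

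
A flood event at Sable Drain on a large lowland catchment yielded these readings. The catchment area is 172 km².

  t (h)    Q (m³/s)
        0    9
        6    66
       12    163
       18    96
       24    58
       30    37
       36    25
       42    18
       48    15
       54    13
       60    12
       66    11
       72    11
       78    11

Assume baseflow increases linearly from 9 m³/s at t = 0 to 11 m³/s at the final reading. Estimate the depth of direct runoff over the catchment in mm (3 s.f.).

d ≈ 50.9 mm

Direct runoff: 0.00, 56.85, 153.69, 86.54, 48.38, 27.23, 15.08, 7.92, 4.77, 2.62, 1.46, 0.31, 0.15, 0.00 m³/s; ΣQ_DR = 405.0 m³/s.
V = ΣQ_DR · Δt = 405.0 × 21600 s = 8.748 × 10^6 m³.
Over A = 172 km², depth = V / A = 50.9 mm.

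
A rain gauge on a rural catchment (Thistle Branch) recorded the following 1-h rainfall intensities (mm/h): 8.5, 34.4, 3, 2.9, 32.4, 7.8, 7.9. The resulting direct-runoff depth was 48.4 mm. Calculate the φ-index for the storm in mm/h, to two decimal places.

Only the 2 blocks with intensity above φ contribute runoff: 34.4, 32.4 mm/h.
Σ(I−φ)·Δt = d  ⇒  (34.4+32.4 − 2φ)·1 = 48.4
φ = (66.80 − 48.4/1) / 2 = 9.20 mm/h.

φ ≈ 9.20 mm/h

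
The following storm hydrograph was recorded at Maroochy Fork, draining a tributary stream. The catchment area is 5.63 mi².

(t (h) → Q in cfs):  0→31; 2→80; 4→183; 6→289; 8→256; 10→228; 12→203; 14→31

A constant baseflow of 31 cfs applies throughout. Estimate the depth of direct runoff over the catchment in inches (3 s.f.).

Direct runoff: 0.0, 49.0, 152.0, 258.0, 225.0, 197.0, 172.0, 0.0 cfs; ΣQ_DR = 1053 cfs.
V = ΣQ_DR · Δt = 1053 × 7200 s = 7.582 × 10^6 ft³.
Over A = 5.63 mi², depth = V / A = 0.580 in.

d ≈ 0.580 in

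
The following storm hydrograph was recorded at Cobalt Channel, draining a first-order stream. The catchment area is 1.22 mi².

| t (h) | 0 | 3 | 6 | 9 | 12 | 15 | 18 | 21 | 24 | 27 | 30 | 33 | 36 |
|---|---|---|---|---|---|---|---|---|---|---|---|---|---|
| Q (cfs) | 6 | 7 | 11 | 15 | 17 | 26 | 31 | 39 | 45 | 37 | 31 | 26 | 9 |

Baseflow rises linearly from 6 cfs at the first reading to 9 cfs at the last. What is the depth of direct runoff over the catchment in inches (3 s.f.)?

Direct runoff: 0.00, 0.75, 4.50, 8.25, 10.00, 18.75, 23.50, 31.25, 37.00, 28.75, 22.50, 17.25, 0.00 cfs; ΣQ_DR = 202.5 cfs.
V = ΣQ_DR · Δt = 202.5 × 10800 s = 2.187 × 10^6 ft³.
Over A = 1.22 mi², depth = V / A = 0.772 in.

d ≈ 0.772 in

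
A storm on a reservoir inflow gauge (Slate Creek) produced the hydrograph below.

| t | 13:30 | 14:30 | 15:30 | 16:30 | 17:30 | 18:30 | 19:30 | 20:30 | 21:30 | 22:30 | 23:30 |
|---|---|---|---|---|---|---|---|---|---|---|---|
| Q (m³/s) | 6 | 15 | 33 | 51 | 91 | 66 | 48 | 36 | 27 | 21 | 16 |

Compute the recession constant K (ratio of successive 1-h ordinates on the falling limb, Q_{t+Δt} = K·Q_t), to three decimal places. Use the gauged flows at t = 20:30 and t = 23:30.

Using the recession-limb readings at t = 20:30 and t = 23:30: Q falls from 36 to 16 m³/s over 3 intervals.
K = (Q₂/Q₁)^(1/3) = (16/36)^(1/3) = 0.763.

K ≈ 0.763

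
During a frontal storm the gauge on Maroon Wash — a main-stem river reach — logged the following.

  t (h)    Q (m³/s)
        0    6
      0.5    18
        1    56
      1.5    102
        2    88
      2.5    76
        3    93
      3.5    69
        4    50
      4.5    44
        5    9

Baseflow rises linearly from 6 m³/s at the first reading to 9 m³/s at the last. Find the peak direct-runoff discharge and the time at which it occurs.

Q_p = 95.10 m³/s at t = 1.5 h

Subtracting baseflow gives direct-runoff ordinates: 0.00, 11.70, 49.40, 95.10, 80.80, 68.50, 85.20, 60.90, 41.60, 35.30, 0.00 m³/s.
The maximum is 95.10 m³/s, occurring at the reading for t = 1.5 h.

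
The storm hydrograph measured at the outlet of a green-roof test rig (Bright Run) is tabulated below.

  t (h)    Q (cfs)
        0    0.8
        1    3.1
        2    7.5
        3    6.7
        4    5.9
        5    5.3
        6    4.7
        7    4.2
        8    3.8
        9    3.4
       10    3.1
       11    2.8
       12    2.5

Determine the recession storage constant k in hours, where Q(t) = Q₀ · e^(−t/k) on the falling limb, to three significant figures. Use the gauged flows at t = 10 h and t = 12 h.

On the falling limb, Q drops from 3.1 to 2.5 cfs between t = 10 h and t = 12 h (Δt = 2 h).
k = −Δt / ln(Q₂/Q₁) = −2 / ln(2.5/3.1) = 9.30 h.

k ≈ 9.30 h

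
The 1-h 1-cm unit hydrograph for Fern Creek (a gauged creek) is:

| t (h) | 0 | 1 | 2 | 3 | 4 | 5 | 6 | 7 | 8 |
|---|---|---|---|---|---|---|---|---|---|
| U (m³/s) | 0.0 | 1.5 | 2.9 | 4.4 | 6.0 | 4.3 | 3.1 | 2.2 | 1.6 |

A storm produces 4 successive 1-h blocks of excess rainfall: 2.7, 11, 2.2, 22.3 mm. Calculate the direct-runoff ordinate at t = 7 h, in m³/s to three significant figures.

By discrete convolution, Q_j = Σ (P_i / 10 mm) · U_{j−i}.
At t = 7 h (j=7): Q = (2.7/10)·2.2 + (11/10)·3.1 + (2.2/10)·4.3 + (22.3/10)·6.0 = 18.3 m³/s.

Q ≈ 18.3 m³/s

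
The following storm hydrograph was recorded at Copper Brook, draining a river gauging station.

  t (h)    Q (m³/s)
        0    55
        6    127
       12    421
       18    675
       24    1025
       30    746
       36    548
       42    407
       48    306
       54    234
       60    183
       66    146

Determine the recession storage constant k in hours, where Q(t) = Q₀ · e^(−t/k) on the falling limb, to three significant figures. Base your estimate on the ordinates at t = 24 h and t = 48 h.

k ≈ 19.9 h

On the falling limb, Q drops from 1025 to 306 m³/s between t = 24 h and t = 48 h (Δt = 24 h).
k = −Δt / ln(Q₂/Q₁) = −24 / ln(306/1025) = 19.9 h.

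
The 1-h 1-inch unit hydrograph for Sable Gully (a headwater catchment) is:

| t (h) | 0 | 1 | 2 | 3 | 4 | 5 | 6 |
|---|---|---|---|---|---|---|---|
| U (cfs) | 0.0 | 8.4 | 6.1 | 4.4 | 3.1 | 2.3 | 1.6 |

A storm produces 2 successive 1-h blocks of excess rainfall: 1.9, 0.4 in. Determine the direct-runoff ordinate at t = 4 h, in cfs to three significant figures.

By discrete convolution, Q_j = Σ (P_i / 1 in) · U_{j−i}.
At t = 4 h (j=4): Q = (1.9/1)·3.1 + (0.4/1)·4.4 = 7.65 cfs.

Q ≈ 7.65 cfs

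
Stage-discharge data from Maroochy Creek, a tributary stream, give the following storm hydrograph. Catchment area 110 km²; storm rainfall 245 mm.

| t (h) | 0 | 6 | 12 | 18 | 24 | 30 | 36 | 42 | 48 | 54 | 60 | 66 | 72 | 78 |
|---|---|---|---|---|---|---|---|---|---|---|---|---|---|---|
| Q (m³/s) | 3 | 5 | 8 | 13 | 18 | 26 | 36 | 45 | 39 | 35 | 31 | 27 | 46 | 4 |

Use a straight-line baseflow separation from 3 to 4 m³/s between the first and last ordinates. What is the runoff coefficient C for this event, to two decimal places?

C ≈ 0.23

ΣQ_DR = 287.0 m³/s; V = ΣQ_DR·Δt = 6.199 × 10^6 m³.
Runoff depth d = V / A = 56.36 mm.
C = d / P = 56.36 / 245 = 0.23.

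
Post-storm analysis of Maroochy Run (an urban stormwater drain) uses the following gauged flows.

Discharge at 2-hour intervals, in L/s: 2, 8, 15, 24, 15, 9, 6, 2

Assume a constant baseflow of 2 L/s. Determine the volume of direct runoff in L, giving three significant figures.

V ≈ 4.68 × 10^5 L

Direct-runoff ordinates (Q − Q_b): 0.0, 6.0, 13.0, 22.0, 13.0, 7.0, 4.0, 0.0 L/s.
ΣQ_DR = 65.00 L/s.
With Δt = 2 h = 7200 s, V = ΣQ_DR · Δt = 65.00 × 7200 = 4.68 × 10^5 L.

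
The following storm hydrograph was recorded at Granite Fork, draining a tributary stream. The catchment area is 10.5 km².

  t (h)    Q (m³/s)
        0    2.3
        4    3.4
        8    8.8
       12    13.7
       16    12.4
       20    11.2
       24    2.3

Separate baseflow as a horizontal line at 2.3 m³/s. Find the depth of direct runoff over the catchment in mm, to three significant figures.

d ≈ 52.1 mm

Direct runoff: 0.0, 1.1, 6.5, 11.4, 10.1, 8.9, 0.0 m³/s; ΣQ_DR = 38.00 m³/s.
V = ΣQ_DR · Δt = 38.00 × 14400 s = 5.472 × 10^5 m³.
Over A = 10.5 km², depth = V / A = 52.1 mm.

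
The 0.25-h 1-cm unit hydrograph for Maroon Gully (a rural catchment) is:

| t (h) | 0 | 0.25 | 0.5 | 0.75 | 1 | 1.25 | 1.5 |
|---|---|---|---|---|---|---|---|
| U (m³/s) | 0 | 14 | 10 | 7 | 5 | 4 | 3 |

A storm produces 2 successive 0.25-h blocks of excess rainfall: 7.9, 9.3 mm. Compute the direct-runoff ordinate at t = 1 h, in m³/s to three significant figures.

Q ≈ 10.5 m³/s

By discrete convolution, Q_j = Σ (P_i / 10 mm) · U_{j−i}.
At t = 1 h (j=4): Q = (7.9/10)·5 + (9.3/10)·7 = 10.5 m³/s.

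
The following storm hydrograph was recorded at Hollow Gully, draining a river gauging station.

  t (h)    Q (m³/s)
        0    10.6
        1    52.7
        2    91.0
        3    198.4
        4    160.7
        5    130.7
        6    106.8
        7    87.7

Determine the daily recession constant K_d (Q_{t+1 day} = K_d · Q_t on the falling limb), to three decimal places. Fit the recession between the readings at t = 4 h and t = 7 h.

Between t = 4 h and t = 7 h the flow falls from 160.7 to 87.7 m³/s over 3×1 h = 3 h.
Per-interval ratio K = (87.7/160.7)^(1/3) = 0.8172; K_d = K^(24/1) = 0.008.

K_d ≈ 0.008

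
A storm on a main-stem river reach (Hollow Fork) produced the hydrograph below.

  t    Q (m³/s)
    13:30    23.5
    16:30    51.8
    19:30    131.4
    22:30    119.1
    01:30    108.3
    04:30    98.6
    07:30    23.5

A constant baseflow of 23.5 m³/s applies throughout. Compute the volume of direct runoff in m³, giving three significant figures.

V ≈ 4.23 × 10^6 m³

Direct-runoff ordinates (Q − Q_b): 0.0, 28.3, 107.9, 95.6, 84.8, 75.1, 0.0 m³/s.
ΣQ_DR = 391.7 m³/s.
With Δt = 3 h = 10800 s, V = ΣQ_DR · Δt = 391.7 × 10800 = 4.23 × 10^6 m³.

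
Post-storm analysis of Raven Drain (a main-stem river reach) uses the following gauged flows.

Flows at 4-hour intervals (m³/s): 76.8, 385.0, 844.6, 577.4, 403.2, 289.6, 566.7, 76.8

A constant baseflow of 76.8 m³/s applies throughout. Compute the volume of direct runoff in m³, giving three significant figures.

Direct-runoff ordinates (Q − Q_b): 0.0, 308.2, 767.8, 500.6, 326.4, 212.8, 489.9, 0.0 m³/s.
ΣQ_DR = 2606 m³/s.
With Δt = 4 h = 14400 s, V = ΣQ_DR · Δt = 2606 × 14400 = 3.75 × 10^7 m³.

V ≈ 3.75 × 10^7 m³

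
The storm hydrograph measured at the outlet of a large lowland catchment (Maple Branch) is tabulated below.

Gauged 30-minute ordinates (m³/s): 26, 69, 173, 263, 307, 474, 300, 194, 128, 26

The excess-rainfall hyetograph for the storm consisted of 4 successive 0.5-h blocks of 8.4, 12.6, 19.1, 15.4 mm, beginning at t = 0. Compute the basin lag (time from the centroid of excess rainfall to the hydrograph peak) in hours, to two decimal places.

Centroid of excess rainfall: t_c = Σ P_i·t̄_i / ΣP_i = 1.1239 h (block centres at 0.25, 0.75, 1.25, 1.75 h).
Hydrograph peak occurs at t = 2.5 h, so basin lag t_L = 2.5 − 1.1239 = 1.38 h.

t_L ≈ 1.38 h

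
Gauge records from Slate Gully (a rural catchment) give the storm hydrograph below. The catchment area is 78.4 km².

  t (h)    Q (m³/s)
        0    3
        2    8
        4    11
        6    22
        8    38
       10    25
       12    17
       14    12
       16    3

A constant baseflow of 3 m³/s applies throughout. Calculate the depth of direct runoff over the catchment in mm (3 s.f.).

Direct runoff: 0.0, 5.0, 8.0, 19.0, 35.0, 22.0, 14.0, 9.0, 0.0 m³/s; ΣQ_DR = 112.0 m³/s.
V = ΣQ_DR · Δt = 112.0 × 7200 s = 8.064 × 10^5 m³.
Over A = 78.4 km², depth = V / A = 10.3 mm.

d ≈ 10.3 mm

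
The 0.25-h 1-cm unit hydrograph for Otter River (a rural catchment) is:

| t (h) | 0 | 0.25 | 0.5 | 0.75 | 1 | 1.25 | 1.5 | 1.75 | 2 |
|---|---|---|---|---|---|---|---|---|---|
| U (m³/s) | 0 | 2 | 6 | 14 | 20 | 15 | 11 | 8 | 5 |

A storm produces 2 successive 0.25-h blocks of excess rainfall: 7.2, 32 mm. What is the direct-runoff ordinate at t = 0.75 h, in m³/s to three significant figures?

Q ≈ 29.3 m³/s

By discrete convolution, Q_j = Σ (P_i / 10 mm) · U_{j−i}.
At t = 0.75 h (j=3): Q = (7.2/10)·14 + (32/10)·6 = 29.3 m³/s.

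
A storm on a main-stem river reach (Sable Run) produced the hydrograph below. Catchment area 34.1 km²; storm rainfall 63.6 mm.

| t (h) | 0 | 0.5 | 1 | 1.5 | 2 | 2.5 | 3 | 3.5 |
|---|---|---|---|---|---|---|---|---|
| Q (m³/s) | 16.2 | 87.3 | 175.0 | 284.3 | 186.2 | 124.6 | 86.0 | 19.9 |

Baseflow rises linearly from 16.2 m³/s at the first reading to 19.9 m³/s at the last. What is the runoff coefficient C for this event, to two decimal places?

ΣQ_DR = 835.1 m³/s; V = ΣQ_DR·Δt = 1.503 × 10^6 m³.
Runoff depth d = V / A = 44.08 mm.
C = d / P = 44.08 / 63.6 = 0.69.

C ≈ 0.69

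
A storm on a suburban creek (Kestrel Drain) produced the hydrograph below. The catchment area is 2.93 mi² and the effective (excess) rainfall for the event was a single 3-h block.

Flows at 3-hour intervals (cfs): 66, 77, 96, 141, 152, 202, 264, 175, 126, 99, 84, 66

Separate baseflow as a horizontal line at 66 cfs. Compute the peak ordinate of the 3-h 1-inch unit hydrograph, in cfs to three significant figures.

U_p ≈ 165 cfs

Direct runoff: 0.0, 11.0, 30.0, 75.0, 86.0, 136.0, 198.0, 109.0, 60.0, 33.0, 18.0, 0.0 cfs; ΣQ_DR = 756.0 cfs, peak = 198.0 cfs.
Runoff depth d = ΣQ_DR·Δt / A = 756.0 × 10800 / (2.93 mi²) = 1.199 in.
The 1-inch UH is the DRH scaled by (1 in)/d, so U_p = 198.0 × 1/1.199 = 165 cfs.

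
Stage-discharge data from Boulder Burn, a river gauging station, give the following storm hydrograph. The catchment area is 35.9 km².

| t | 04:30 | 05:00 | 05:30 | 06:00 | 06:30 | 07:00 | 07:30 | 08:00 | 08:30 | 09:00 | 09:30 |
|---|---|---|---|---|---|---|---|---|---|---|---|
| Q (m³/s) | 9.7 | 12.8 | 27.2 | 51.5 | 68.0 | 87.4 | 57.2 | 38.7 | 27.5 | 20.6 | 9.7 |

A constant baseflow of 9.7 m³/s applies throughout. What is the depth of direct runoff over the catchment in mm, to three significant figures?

Direct runoff: 0.0, 3.1, 17.5, 41.8, 58.3, 77.7, 47.5, 29.0, 17.8, 10.9, 0.0 m³/s; ΣQ_DR = 303.6 m³/s.
V = ΣQ_DR · Δt = 303.6 × 1800 s = 5.465 × 10^5 m³.
Over A = 35.9 km², depth = V / A = 15.2 mm.

d ≈ 15.2 mm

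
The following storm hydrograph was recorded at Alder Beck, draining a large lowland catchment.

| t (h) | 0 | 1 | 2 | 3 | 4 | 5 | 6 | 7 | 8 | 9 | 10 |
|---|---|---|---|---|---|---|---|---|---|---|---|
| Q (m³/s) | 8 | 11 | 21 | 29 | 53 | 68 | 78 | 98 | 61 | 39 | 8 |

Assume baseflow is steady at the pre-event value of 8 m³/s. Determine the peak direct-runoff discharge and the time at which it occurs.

Q_p = 90.0 m³/s at t = 7 h

Subtracting baseflow gives direct-runoff ordinates: 0.0, 3.0, 13.0, 21.0, 45.0, 60.0, 70.0, 90.0, 53.0, 31.0, 0.0 m³/s.
The maximum is 90.0 m³/s, occurring at the reading for t = 7 h.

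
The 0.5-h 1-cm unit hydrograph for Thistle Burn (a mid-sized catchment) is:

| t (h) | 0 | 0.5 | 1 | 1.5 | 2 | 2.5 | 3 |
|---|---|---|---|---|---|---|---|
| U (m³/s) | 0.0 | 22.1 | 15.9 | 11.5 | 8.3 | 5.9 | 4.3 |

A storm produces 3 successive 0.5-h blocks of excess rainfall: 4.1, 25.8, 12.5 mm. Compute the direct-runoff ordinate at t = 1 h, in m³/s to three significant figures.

Q ≈ 63.5 m³/s

By discrete convolution, Q_j = Σ (P_i / 10 mm) · U_{j−i}.
At t = 1 h (j=2): Q = (4.1/10)·15.9 + (25.8/10)·22.1 + (12.5/10)·0.0 = 63.5 m³/s.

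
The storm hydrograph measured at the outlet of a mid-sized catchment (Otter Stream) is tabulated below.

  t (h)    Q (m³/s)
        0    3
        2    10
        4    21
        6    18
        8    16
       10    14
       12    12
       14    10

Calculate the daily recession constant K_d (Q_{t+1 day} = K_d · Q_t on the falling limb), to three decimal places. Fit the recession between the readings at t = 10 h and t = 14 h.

K_d ≈ 0.133

Between t = 10 h and t = 14 h the flow falls from 14 to 10 m³/s over 2×2 h = 4 h.
Per-interval ratio K = (10/14)^(1/2) = 0.8452; K_d = K^(24/2) = 0.133.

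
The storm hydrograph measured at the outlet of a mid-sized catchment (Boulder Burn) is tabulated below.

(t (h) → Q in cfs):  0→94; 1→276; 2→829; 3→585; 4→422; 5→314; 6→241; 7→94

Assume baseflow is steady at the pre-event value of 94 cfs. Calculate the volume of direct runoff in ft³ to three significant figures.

V ≈ 7.57 × 10^6 ft³

Direct-runoff ordinates (Q − Q_b): 0.0, 182.0, 735.0, 491.0, 328.0, 220.0, 147.0, 0.0 cfs.
ΣQ_DR = 2103 cfs.
With Δt = 1 h = 3600 s, V = ΣQ_DR · Δt = 2103 × 3600 = 7.57 × 10^6 ft³.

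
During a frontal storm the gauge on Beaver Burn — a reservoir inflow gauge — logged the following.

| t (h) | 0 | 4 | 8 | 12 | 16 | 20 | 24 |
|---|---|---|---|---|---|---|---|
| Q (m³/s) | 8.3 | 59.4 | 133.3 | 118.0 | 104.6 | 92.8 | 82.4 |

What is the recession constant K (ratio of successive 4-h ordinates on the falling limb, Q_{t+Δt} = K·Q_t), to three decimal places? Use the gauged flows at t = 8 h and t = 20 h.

K ≈ 0.886

Using the recession-limb readings at t = 8 h and t = 20 h: Q falls from 133.3 to 92.8 m³/s over 3 intervals.
K = (Q₂/Q₁)^(1/3) = (92.8/133.3)^(1/3) = 0.886.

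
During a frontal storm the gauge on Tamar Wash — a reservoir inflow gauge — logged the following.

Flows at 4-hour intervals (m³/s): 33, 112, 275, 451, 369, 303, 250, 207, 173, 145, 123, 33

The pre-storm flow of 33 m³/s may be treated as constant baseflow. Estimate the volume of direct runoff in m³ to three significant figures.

V ≈ 2.99 × 10^7 m³

Direct-runoff ordinates (Q − Q_b): 0.0, 79.0, 242.0, 418.0, 336.0, 270.0, 217.0, 174.0, 140.0, 112.0, 90.0, 0.0 m³/s.
ΣQ_DR = 2078 m³/s.
With Δt = 4 h = 14400 s, V = ΣQ_DR · Δt = 2078 × 14400 = 2.99 × 10^7 m³.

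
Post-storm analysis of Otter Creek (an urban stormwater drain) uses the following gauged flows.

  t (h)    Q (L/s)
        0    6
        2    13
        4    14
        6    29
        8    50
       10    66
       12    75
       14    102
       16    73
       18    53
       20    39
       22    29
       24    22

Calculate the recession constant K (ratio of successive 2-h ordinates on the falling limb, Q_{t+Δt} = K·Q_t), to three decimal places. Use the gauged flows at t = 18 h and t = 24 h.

Using the recession-limb readings at t = 18 h and t = 24 h: Q falls from 53 to 22 L/s over 3 intervals.
K = (Q₂/Q₁)^(1/3) = (22/53)^(1/3) = 0.746.

K ≈ 0.746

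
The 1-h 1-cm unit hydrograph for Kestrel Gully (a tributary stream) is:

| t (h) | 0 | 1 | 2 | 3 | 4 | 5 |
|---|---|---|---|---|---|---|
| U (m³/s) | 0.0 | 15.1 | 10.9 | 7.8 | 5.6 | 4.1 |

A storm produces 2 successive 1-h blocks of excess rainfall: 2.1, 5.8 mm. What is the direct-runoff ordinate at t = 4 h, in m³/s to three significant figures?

By discrete convolution, Q_j = Σ (P_i / 10 mm) · U_{j−i}.
At t = 4 h (j=4): Q = (2.1/10)·5.6 + (5.8/10)·7.8 = 5.70 m³/s.

Q ≈ 5.70 m³/s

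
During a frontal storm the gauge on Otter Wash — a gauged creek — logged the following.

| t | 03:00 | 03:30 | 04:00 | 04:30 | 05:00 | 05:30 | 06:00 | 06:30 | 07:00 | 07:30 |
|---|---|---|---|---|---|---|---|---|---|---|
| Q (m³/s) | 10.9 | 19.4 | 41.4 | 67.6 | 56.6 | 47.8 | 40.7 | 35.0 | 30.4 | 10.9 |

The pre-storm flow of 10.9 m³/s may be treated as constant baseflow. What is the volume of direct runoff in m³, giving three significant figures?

Direct-runoff ordinates (Q − Q_b): 0.0, 8.5, 30.5, 56.7, 45.7, 36.9, 29.8, 24.1, 19.5, 0.0 m³/s.
ΣQ_DR = 251.7 m³/s.
With Δt = 0.5 h = 1800 s, V = ΣQ_DR · Δt = 251.7 × 1800 = 4.53 × 10^5 m³.

V ≈ 4.53 × 10^5 m³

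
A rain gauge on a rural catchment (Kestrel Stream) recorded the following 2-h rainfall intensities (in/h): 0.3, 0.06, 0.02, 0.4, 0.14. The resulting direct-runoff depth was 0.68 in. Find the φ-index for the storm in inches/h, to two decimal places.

φ ≈ 0.18 in/h

Only the 2 blocks with intensity above φ contribute runoff: 0.3, 0.4 in/h.
Σ(I−φ)·Δt = d  ⇒  (0.3+0.4 − 2φ)·2 = 0.68
φ = (0.7000 − 0.68/2) / 2 = 0.18 in/h.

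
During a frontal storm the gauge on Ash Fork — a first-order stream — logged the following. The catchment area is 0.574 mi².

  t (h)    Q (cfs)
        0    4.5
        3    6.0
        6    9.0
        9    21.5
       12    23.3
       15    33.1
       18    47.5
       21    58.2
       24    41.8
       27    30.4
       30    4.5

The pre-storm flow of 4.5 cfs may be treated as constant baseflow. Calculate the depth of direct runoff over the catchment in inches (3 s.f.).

d ≈ 1.87 in

Direct runoff: 0.0, 1.5, 4.5, 17.0, 18.8, 28.6, 43.0, 53.7, 37.3, 25.9, 0.0 cfs; ΣQ_DR = 230.3 cfs.
V = ΣQ_DR · Δt = 230.3 × 10800 s = 2.487 × 10^6 ft³.
Over A = 0.574 mi², depth = V / A = 1.87 in.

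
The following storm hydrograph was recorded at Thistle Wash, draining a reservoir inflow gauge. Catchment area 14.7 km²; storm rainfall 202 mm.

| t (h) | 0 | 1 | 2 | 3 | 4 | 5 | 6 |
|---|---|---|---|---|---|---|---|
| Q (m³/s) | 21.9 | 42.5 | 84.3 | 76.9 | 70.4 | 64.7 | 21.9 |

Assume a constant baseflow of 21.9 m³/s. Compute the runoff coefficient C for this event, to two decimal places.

C ≈ 0.28

ΣQ_DR = 229.3 m³/s; V = ΣQ_DR·Δt = 8.255 × 10^5 m³.
Runoff depth d = V / A = 56.16 mm.
C = d / P = 56.16 / 202 = 0.28.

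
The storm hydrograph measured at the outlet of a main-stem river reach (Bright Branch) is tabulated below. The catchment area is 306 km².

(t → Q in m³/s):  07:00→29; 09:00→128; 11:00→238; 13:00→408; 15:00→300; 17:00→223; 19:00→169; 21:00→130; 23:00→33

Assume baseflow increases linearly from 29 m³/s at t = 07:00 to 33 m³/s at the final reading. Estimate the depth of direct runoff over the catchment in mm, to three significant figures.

Direct runoff: 0.00, 98.50, 208.00, 377.50, 269.00, 191.50, 137.00, 97.50, 0.00 m³/s; ΣQ_DR = 1379 m³/s.
V = ΣQ_DR · Δt = 1379 × 7200 s = 9.929 × 10^6 m³.
Over A = 306 km², depth = V / A = 32.4 mm.

d ≈ 32.4 mm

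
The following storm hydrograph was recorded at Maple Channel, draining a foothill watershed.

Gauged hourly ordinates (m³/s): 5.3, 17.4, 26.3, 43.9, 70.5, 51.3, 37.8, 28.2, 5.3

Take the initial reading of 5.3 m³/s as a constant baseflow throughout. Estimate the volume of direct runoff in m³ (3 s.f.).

Direct-runoff ordinates (Q − Q_b): 0.0, 12.1, 21.0, 38.6, 65.2, 46.0, 32.5, 22.9, 0.0 m³/s.
ΣQ_DR = 238.3 m³/s.
With Δt = 1 h = 3600 s, V = ΣQ_DR · Δt = 238.3 × 3600 = 8.58 × 10^5 m³.

V ≈ 8.58 × 10^5 m³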